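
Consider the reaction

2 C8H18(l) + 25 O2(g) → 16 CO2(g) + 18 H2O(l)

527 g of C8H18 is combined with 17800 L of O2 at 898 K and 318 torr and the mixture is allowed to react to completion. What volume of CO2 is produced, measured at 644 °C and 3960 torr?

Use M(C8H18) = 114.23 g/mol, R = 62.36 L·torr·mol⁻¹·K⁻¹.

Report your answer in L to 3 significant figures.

n(C8H18) = 527 / 114.23 = 4.613 mol
n(O2) = PV/RT = (318 × 17800) / (62.36 × 898) = 101.1 mol
For 4.613 mol C8H18, stoichiometry requires (25/2) × 4.613 = 57.66 mol O2; 101.1 mol is available, so C8H18 is limiting.
n(CO2) = (16/2) × 4.613 = 36.90 mol
V(CO2) = nRT/P = 36.90 × 62.36 × 917.15 / 3960 = 532.9 L

533 L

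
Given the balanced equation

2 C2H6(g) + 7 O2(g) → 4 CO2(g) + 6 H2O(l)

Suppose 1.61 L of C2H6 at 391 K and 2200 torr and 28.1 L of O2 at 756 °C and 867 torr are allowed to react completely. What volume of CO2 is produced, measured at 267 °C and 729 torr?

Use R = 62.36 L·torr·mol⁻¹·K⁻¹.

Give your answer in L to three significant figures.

10.0 L

n(C2H6) = PV/RT = (2200 × 1.61) / (62.36 × 391) = 0.1453 mol
n(O2) = PV/RT = (867 × 28.1) / (62.36 × 1029.15) = 0.3796 mol
For 0.1453 mol C2H6, stoichiometry requires (7/2) × 0.1453 = 0.5086 mol O2; 0.3796 mol is available, so O2 is limiting.
n(CO2) = (4/7) × 0.3796 = 0.2169 mol
V(CO2) = nRT/P = 0.2169 × 62.36 × 540.15 / 729 = 10.02 L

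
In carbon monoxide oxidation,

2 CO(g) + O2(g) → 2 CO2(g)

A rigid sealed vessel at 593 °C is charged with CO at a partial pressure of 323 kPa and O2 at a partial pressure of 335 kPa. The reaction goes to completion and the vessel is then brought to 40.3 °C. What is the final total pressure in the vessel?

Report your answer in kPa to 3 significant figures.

180 kPa

With V and T fixed, P_i ∝ n_i, so the mole ratios apply directly to partial pressures at 593 °C.
P(O2) required for 323 kPa of CO = (1/2) × 323 = 161.5 kPa; available 335 kPa, so CO is limiting.
P(O2) remaining = 335 − (1/2) × 323 = 173.5 kPa
P(gaseous products) = (2)/2 × 323 = 323.0 kPa
P_total at 593 °C = 173.5 + 323.0 = 496.5 kPa
Scaling to 40.3 °C: P = 496.5 × 313.45/866.15 = 179.7 kPa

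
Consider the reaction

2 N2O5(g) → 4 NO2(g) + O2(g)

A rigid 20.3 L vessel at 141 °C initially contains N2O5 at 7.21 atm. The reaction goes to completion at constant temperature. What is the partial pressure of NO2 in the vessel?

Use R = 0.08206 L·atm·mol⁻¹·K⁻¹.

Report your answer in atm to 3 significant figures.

14.4 atm

n(N2O5)₀ = PV/RT = (7.21 × 20.3) / (0.08206 × 414.15) = 4.307 mol
n(NO2) = (4/2) × 4.307 = 8.614 mol
P(NO2) = nRT/V = 8.614 × 0.08206 × 414.15 / 20.3 = 14.42 atm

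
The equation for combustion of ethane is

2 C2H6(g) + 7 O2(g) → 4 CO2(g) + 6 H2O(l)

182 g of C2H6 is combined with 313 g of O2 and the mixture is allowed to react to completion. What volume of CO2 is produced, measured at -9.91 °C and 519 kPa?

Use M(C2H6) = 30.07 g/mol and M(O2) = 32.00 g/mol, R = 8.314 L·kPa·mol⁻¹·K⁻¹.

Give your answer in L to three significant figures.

23.6 L

n(C2H6) = 182 / 30.07 = 6.053 mol
n(O2) = 313 / 32.00 = 9.781 mol
For 6.053 mol C2H6, stoichiometry requires (7/2) × 6.053 = 21.19 mol O2; 9.781 mol is available, so O2 is limiting.
n(CO2) = (4/7) × 9.781 = 5.589 mol
V(CO2) = nRT/P = 5.589 × 8.314 × 263.24 / 519 = 23.57 L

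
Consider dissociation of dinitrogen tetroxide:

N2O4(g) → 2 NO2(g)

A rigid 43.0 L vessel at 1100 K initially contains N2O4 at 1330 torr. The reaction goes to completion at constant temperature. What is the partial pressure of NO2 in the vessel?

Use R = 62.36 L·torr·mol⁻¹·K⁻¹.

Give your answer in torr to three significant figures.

n(N2O4)₀ = PV/RT = (1330 × 43.0) / (62.36 × 1100) = 0.8337 mol
n(NO2) = (2/1) × 0.8337 = 1.667 mol
P(NO2) = nRT/V = 1.667 × 62.36 × 1100 / 43.0 = 2659 torr

2660 torr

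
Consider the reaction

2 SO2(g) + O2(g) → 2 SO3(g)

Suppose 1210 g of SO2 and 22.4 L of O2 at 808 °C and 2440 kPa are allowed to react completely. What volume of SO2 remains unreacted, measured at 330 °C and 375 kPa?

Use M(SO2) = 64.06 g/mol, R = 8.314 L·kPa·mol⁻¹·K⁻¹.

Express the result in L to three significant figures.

n(SO2) = 1210 / 64.06 = 18.89 mol
n(O2) = PV/RT = (2440 × 22.4) / (8.314 × 1081.15) = 6.081 mol
For 18.89 mol SO2, stoichiometry requires (1/2) × 18.89 = 9.445 mol O2; 6.081 mol is available, so O2 is limiting.
n(SO2) consumed = (2/1) × 6.081 = 12.16 mol; remaining = 18.89 − 12.16 = 6.730 mol
V(SO2) = nRT/P = 6.730 × 8.314 × 603.15 / 375 = 90.00 L

90.0 L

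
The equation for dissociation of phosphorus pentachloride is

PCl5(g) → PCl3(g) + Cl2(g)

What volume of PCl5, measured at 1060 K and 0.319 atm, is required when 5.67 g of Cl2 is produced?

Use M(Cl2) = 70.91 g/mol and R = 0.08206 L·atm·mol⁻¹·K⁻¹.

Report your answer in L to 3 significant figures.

21.8 L

n(Cl2) = 5.670 / 70.91 = 0.07996 mol
n(PCl5) = (1/1) × 0.07996 = 0.07996 mol
V = nRT/P = 0.07996 × 0.08206 × 1060 / 0.319 = 21.80 L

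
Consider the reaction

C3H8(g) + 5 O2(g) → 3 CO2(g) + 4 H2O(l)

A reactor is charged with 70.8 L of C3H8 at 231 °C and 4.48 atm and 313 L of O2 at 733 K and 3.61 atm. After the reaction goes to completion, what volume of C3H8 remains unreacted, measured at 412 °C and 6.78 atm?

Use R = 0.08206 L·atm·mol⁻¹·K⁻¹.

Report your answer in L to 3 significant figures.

n(C3H8) = PV/RT = (4.48 × 70.8) / (0.08206 × 504.15) = 7.667 mol
n(O2) = PV/RT = (3.61 × 313) / (0.08206 × 733) = 18.79 mol
For 7.667 mol C3H8, stoichiometry requires (5/1) × 7.667 = 38.34 mol O2; 18.79 mol is available, so O2 is limiting.
n(C3H8) consumed = (1/5) × 18.79 = 3.758 mol; remaining = 7.667 − 3.758 = 3.909 mol
V(C3H8) = nRT/P = 3.909 × 0.08206 × 685.15 / 6.78 = 32.42 L

32.4 L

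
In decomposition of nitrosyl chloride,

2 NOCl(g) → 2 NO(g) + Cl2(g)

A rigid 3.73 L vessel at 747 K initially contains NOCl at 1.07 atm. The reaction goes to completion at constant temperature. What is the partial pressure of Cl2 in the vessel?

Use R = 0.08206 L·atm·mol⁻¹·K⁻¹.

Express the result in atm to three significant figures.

0.535 atm

n(NOCl)₀ = PV/RT = (1.07 × 3.73) / (0.08206 × 747) = 0.06511 mol
n(Cl2) = (1/2) × 0.06511 = 0.03256 mol
P(Cl2) = nRT/V = 0.03256 × 0.08206 × 747 / 3.73 = 0.5351 atm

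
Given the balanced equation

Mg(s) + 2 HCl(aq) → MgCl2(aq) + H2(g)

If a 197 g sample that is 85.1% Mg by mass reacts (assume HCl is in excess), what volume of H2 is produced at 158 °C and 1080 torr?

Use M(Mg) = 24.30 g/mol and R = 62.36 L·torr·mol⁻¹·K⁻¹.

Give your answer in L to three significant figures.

mass of Mg = 197 × 85.1/100 = 167.6 g
n(Mg) = 167.6 / 24.30 = 6.897 mol
n(H2) = (1/1) × 6.897 = 6.897 mol
V = nRT/P = 6.897 × 62.36 × 431.15 / 1080 = 171.7 L

172 L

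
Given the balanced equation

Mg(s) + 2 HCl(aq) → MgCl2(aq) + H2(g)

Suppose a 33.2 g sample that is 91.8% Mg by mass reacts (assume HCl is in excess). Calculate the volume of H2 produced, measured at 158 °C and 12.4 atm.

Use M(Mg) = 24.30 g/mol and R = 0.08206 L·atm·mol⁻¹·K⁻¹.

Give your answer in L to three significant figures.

3.58 L

mass of Mg = 33.2 × 91.8/100 = 30.48 g
n(Mg) = 30.48 / 24.30 = 1.254 mol
n(H2) = (1/1) × 1.254 = 1.254 mol
V = nRT/P = 1.254 × 0.08206 × 431.15 / 12.4 = 3.578 L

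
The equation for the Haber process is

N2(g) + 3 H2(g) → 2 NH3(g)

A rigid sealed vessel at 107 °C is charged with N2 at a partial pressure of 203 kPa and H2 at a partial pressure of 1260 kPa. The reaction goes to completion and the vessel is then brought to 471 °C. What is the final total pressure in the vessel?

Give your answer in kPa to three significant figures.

With V and T fixed, P_i ∝ n_i, so the mole ratios apply directly to partial pressures at 107 °C.
P(H2) required for 203 kPa of N2 = (3/1) × 203 = 609.0 kPa; available 1260 kPa, so N2 is limiting.
P(H2) remaining = 1260 − (3/1) × 203 = 651.0 kPa
P(gaseous products) = (2)/1 × 203 = 406.0 kPa
P_total at 107 °C = 651.0 + 406.0 = 1057 kPa
Scaling to 471 °C: P = 1057 × 744.15/380.15 = 2069 kPa

2070 kPa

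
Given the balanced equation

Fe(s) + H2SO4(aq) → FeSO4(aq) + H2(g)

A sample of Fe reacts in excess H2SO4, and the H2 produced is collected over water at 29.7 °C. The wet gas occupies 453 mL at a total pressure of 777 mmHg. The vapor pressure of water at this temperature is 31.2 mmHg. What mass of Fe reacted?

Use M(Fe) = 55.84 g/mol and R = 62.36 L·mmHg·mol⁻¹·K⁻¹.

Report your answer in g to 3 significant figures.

P(H2) = 777 − 31.2 = 745.8 mmHg
n(H2) = PV/RT = (745.8 × 0.4530) / (62.36 × 302.85) = 0.01789 mol
n(Fe) = (1/1) × 0.01789 = 0.01789 mol
m(Fe) = 0.01789 × 55.84 = 0.9990 g

0.999 g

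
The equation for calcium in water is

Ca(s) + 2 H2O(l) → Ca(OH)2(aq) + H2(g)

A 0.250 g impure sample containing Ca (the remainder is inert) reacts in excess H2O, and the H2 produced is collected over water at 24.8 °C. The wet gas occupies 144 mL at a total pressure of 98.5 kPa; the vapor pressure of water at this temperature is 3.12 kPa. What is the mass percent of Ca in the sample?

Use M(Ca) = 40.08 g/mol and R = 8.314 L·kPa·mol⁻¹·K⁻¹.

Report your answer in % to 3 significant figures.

P(H2) = 98.5 − 3.12 = 95.38 kPa
n(H2) = PV/RT = (95.38 × 0.1440) / (8.314 × 297.95) = 0.005545 mol
n(Ca) = (1/1) × 0.005545 = 0.005545 mol
m(Ca) = 0.005545 × 40.08 = 0.2222 g
%Ca = 0.2222 / 0.250 × 100 = 88.88%

88.9 %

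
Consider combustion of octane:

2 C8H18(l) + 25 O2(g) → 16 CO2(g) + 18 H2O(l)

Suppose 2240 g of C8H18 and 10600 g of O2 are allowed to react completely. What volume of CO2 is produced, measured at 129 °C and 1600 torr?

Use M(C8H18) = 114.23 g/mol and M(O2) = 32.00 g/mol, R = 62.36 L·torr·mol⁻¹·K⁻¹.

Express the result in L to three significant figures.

n(C8H18) = 2240 / 114.23 = 19.61 mol
n(O2) = 10600 / 32.00 = 331.2 mol
For 19.61 mol C8H18, stoichiometry requires (25/2) × 19.61 = 245.1 mol O2; 331.2 mol is available, so C8H18 is limiting.
n(CO2) = (16/2) × 19.61 = 156.9 mol
V(CO2) = nRT/P = 156.9 × 62.36 × 402.15 / 1600 = 2459 L

2460 L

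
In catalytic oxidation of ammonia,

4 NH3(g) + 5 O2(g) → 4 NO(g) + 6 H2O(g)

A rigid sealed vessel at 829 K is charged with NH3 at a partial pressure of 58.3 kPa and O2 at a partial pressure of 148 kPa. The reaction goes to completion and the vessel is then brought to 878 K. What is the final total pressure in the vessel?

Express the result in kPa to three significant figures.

234 kPa

At constant V, partial pressures at 829 K are proportional to moles, so apply stoichiometry directly to pressures.
P(O2) required for 58.3 kPa of NH3 = (5/4) × 58.3 = 72.88 kPa; available 148 kPa, so NH3 is limiting.
P(O2) remaining = 148 − (5/4) × 58.3 = 75.12 kPa
P(gaseous products) = (4+6)/4 × 58.3 = 145.8 kPa
P_total at 829 K = 75.12 + 145.8 = 220.9 kPa
Scaling to 878 K: P = 220.9 × 878/829 = 234.0 kPa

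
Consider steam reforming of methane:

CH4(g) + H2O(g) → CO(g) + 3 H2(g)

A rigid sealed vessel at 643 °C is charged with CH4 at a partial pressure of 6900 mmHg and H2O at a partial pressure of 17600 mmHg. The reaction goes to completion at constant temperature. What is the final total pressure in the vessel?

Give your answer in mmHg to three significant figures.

Because the vessel is rigid and T is held at 643 °C, work the stoichiometry in partial pressures (P_i = n_iRT/V).
P(H2O) required for 6900 mmHg of CH4 = (1/1) × 6900 = 6900 mmHg; available 17600 mmHg, so CH4 is limiting.
P(H2O) remaining = 17600 − (1/1) × 6900 = 10700 mmHg
P(gaseous products) = (1+3)/1 × 6900 = 27600 mmHg
P_total at 643 °C = 10700 + 27600 = 38300 mmHg

38300 mmHg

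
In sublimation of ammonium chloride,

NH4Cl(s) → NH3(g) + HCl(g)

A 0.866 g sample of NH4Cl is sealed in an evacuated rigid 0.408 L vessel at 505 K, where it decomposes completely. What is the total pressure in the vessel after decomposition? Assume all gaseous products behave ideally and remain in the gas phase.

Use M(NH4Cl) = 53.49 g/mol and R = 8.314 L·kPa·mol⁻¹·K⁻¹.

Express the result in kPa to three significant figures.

333 kPa

n(NH4Cl) = 0.866 / 53.49 = 0.01619 mol
n(gas produced) = (2/1) × 0.01619 = 0.03238 mol
P = nRT/V = 0.03238 × 8.314 × 505 / 0.408 = 333.2 kPa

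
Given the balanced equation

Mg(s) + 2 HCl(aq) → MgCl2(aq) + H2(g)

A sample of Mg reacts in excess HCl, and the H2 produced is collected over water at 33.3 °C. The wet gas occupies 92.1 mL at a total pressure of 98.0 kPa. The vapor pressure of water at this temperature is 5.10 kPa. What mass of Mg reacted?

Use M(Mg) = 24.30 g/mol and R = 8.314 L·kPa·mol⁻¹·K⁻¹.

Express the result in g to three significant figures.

0.0816 g

P(H2) = 98.0 − 5.10 = 92.90 kPa
n(H2) = PV/RT = (92.90 × 0.09210) / (8.314 × 306.45) = 0.003358 mol
n(Mg) = (1/1) × 0.003358 = 0.003358 mol
m(Mg) = 0.003358 × 24.30 = 0.08160 g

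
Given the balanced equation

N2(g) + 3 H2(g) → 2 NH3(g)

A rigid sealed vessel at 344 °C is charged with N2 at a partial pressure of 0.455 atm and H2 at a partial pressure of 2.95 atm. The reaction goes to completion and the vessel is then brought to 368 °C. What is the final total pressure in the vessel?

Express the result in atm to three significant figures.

With V and T fixed, P_i ∝ n_i, so the mole ratios apply directly to partial pressures at 344 °C.
P(H2) required for 0.455 atm of N2 = (3/1) × 0.455 = 1.365 atm; available 2.95 atm, so N2 is limiting.
P(H2) remaining = 2.95 − (3/1) × 0.455 = 1.585 atm
P(gaseous products) = (2)/1 × 0.455 = 0.9100 atm
P_total at 344 °C = 1.585 + 0.9100 = 2.495 atm
Scaling to 368 °C: P = 2.495 × 641.15/617.15 = 2.592 atm

2.59 atm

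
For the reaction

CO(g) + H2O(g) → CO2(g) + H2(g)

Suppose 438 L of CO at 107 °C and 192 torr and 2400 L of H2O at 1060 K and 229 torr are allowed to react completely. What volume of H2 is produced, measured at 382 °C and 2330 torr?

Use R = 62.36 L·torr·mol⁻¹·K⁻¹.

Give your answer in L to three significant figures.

62.2 L

n(CO) = PV/RT = (192 × 438) / (62.36 × 380.15) = 3.547 mol
n(H2O) = PV/RT = (229 × 2400) / (62.36 × 1060) = 8.314 mol
For 3.547 mol CO, stoichiometry requires (1/1) × 3.547 = 3.547 mol H2O; 8.314 mol is available, so CO is limiting.
n(H2) = (1/1) × 3.547 = 3.547 mol
V(H2) = nRT/P = 3.547 × 62.36 × 655.15 / 2330 = 62.19 L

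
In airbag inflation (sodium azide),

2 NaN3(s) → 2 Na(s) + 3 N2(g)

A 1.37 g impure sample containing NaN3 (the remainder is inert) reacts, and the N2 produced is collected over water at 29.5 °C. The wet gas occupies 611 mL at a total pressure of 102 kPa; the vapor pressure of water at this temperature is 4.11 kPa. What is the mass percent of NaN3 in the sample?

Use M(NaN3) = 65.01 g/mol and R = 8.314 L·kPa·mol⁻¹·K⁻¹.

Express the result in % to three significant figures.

75.2 %

P(N2) = 102 − 4.11 = 97.89 kPa
n(N2) = PV/RT = (97.89 × 0.6110) / (8.314 × 302.65) = 0.02377 mol
n(NaN3) = (2/3) × 0.02377 = 0.01585 mol
m(NaN3) = 0.01585 × 65.01 = 1.030 g
%NaN3 = 1.030 / 1.37 × 100 = 75.18%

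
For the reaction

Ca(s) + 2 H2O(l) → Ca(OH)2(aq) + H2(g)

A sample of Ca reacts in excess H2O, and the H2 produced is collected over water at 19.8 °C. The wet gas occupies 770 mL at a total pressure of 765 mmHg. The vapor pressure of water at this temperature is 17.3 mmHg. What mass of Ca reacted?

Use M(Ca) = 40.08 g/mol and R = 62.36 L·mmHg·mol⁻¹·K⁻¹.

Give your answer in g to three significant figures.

1.26 g

P(H2) = 765 − 17.3 = 747.7 mmHg
n(H2) = PV/RT = (747.7 × 0.7700) / (62.36 × 292.95) = 0.03152 mol
n(Ca) = (1/1) × 0.03152 = 0.03152 mol
m(Ca) = 0.03152 × 40.08 = 1.263 g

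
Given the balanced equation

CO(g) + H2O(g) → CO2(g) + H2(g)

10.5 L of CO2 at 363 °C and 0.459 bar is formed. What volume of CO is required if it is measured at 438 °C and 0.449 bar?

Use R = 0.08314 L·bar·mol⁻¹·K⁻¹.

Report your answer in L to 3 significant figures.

n(CO2) = PV/RT = (0.459 × 10.5) / (0.08314 × 636.15) = 0.09112 mol
n(CO) = (1/1) × 0.09112 = 0.09112 mol
V = nRT/P = 0.09112 × 0.08314 × 711.15 / 0.449 = 12.00 L

12.0 L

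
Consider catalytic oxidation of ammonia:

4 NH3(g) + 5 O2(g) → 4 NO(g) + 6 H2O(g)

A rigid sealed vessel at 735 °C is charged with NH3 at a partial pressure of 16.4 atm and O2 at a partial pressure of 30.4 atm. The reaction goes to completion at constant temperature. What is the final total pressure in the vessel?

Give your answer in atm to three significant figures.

Because the vessel is rigid and T is held at 735 °C, work the stoichiometry in partial pressures (P_i = n_iRT/V).
P(O2) required for 16.4 atm of NH3 = (5/4) × 16.4 = 20.50 atm; available 30.4 atm, so NH3 is limiting.
P(O2) remaining = 30.4 − (5/4) × 16.4 = 9.900 atm
P(gaseous products) = (4+6)/4 × 16.4 = 41.00 atm
P_total at 735 °C = 9.900 + 41.00 = 50.90 atm

50.9 atm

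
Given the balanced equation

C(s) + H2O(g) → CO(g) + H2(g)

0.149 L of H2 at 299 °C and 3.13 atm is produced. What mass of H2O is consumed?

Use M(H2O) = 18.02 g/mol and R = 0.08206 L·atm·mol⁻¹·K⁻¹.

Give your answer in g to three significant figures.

n(H2) = PV/RT = (3.13 × 0.149) / (0.08206 × 572.15) = 0.009933 mol
n(H2O) = (1/1) × 0.009933 = 0.009933 mol
m(H2O) = 0.009933 × 18.02 = 0.1790 g

0.179 g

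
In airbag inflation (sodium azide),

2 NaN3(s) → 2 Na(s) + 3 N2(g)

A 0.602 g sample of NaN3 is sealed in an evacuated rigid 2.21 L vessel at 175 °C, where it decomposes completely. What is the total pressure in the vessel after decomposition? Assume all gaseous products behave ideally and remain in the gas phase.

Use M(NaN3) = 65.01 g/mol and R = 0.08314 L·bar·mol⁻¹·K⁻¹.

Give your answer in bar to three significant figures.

0.234 bar

n(NaN3) = 0.602 / 65.01 = 0.009260 mol
n(gas produced) = (3/2) × 0.009260 = 0.01389 mol
P = nRT/V = 0.01389 × 0.08314 × 448.15 / 2.21 = 0.2342 bar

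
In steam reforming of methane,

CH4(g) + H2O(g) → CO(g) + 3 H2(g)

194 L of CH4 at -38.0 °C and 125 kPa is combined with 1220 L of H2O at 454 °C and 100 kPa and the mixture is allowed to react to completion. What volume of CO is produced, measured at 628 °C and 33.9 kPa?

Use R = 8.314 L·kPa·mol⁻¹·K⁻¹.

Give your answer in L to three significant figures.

n(CH4) = PV/RT = (125 × 194) / (8.314 × 235.15) = 12.40 mol
n(H2O) = PV/RT = (100 × 1220) / (8.314 × 727.15) = 20.18 mol
For 12.40 mol CH4, stoichiometry requires (1/1) × 12.40 = 12.40 mol H2O; 20.18 mol is available, so CH4 is limiting.
n(CO) = (1/1) × 12.40 = 12.40 mol
V(CO) = nRT/P = 12.40 × 8.314 × 901.15 / 33.9 = 2740 L

2740 L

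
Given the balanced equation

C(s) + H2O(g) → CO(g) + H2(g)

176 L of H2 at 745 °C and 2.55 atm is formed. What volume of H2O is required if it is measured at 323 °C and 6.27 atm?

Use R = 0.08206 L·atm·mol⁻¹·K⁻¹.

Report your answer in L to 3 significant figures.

n(H2) = PV/RT = (2.55 × 176) / (0.08206 × 1018.15) = 5.372 mol
n(H2O) = (1/1) × 5.372 = 5.372 mol
V = nRT/P = 5.372 × 0.08206 × 596.15 / 6.27 = 41.91 L

41.9 L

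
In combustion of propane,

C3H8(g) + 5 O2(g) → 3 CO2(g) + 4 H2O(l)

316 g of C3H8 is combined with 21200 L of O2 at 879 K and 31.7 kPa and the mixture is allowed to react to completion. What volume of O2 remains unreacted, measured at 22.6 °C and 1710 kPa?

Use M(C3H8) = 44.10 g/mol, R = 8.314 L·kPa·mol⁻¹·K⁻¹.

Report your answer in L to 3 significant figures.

80.7 L

n(C3H8) = 316 / 44.10 = 7.166 mol
n(O2) = PV/RT = (31.7 × 21200) / (8.314 × 879) = 91.96 mol
For 7.166 mol C3H8, stoichiometry requires (5/1) × 7.166 = 35.83 mol O2; 91.96 mol is available, so C3H8 is limiting.
n(O2) consumed = (5/1) × 7.166 = 35.83 mol; remaining = 91.96 − 35.83 = 56.13 mol
V(O2) = nRT/P = 56.13 × 8.314 × 295.75 / 1710 = 80.71 L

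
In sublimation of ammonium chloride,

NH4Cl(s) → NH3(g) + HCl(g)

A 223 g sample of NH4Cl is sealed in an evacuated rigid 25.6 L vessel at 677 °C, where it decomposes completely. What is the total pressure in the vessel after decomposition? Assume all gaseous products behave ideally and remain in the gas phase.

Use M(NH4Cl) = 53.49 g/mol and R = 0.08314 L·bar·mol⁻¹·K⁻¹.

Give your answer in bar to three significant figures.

25.7 bar

n(NH4Cl) = 223 / 53.49 = 4.169 mol
n(gas produced) = (2/1) × 4.169 = 8.338 mol
P = nRT/V = 8.338 × 0.08314 × 950.15 / 25.6 = 25.73 bar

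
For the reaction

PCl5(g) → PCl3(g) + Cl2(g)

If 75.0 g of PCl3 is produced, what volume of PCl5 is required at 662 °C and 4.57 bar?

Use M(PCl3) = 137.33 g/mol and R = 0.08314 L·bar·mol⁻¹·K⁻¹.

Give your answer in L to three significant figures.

9.29 L

n(PCl3) = 75.00 / 137.33 = 0.5461 mol
n(PCl5) = (1/1) × 0.5461 = 0.5461 mol
V = nRT/P = 0.5461 × 0.08314 × 935.15 / 4.57 = 9.291 L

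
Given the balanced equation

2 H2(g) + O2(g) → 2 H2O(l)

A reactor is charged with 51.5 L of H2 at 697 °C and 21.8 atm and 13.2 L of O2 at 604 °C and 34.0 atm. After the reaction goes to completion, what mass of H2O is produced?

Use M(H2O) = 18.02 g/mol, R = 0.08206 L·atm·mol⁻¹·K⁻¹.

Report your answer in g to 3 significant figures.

225 g

n(H2) = PV/RT = (21.8 × 51.5) / (0.08206 × 970.15) = 14.10 mol
n(O2) = PV/RT = (34.0 × 13.2) / (0.08206 × 877.15) = 6.235 mol
For 14.10 mol H2, stoichiometry requires (1/2) × 14.10 = 7.050 mol O2; 6.235 mol is available, so O2 is limiting.
n(H2O) = (2/1) × 6.235 = 12.47 mol
m(H2O) = 12.47 × 18.02 = 224.7 g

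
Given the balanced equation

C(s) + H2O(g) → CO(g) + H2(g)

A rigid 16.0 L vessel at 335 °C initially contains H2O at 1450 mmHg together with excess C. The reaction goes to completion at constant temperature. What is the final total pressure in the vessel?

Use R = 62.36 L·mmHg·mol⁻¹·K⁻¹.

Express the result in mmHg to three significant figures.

Rigid vessel, constant T ⇒ P scales with total gas moles (1 → 2).
P_final = (2/1) × 1450 = 2900 mmHg

2900 mmHg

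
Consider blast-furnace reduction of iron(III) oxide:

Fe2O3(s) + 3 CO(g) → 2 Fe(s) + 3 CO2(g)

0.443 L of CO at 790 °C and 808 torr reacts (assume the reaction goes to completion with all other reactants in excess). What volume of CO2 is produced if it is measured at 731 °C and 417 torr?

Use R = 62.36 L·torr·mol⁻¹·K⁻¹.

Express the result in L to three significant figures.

n(CO) = PV/RT = (808 × 0.443) / (62.36 × 1063.15) = 0.005399 mol
n(CO2) = (3/3) × 0.005399 = 0.005399 mol
V = nRT/P = 0.005399 × 62.36 × 1004.15 / 417 = 0.8107 L

0.811 L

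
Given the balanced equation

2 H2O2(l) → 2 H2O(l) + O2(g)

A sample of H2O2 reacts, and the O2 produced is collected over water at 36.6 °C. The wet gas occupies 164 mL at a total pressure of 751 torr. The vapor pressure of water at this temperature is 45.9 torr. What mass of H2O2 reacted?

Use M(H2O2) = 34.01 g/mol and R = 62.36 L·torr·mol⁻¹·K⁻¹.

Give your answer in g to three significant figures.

0.407 g

P(O2) = 751 − 45.9 = 705.1 torr
n(O2) = PV/RT = (705.1 × 0.1640) / (62.36 × 309.75) = 0.005987 mol
n(H2O2) = (2/1) × 0.005987 = 0.01197 mol
m(H2O2) = 0.01197 × 34.01 = 0.4071 g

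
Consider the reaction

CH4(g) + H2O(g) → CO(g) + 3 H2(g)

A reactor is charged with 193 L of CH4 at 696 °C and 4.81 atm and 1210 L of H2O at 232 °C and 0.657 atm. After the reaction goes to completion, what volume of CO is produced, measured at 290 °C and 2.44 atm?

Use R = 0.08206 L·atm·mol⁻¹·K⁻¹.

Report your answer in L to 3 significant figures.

n(CH4) = PV/RT = (4.81 × 193) / (0.08206 × 969.15) = 11.67 mol
n(H2O) = PV/RT = (0.657 × 1210) / (0.08206 × 505.15) = 19.18 mol
For 11.67 mol CH4, stoichiometry requires (1/1) × 11.67 = 11.67 mol H2O; 19.18 mol is available, so CH4 is limiting.
n(CO) = (1/1) × 11.67 = 11.67 mol
V(CO) = nRT/P = 11.67 × 0.08206 × 563.15 / 2.44 = 221.0 L

221 L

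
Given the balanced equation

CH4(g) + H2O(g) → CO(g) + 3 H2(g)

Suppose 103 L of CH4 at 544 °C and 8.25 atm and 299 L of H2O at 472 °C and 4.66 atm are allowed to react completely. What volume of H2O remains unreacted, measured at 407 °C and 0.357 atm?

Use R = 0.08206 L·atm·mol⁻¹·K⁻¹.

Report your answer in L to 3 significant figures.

n(CH4) = PV/RT = (8.25 × 103) / (0.08206 × 817.15) = 12.67 mol
n(H2O) = PV/RT = (4.66 × 299) / (0.08206 × 745.15) = 22.79 mol
For 12.67 mol CH4, stoichiometry requires (1/1) × 12.67 = 12.67 mol H2O; 22.79 mol is available, so CH4 is limiting.
n(H2O) consumed = (1/1) × 12.67 = 12.67 mol; remaining = 22.79 − 12.67 = 10.12 mol
V(H2O) = nRT/P = 10.12 × 0.08206 × 680.15 / 0.357 = 1582 L

1580 L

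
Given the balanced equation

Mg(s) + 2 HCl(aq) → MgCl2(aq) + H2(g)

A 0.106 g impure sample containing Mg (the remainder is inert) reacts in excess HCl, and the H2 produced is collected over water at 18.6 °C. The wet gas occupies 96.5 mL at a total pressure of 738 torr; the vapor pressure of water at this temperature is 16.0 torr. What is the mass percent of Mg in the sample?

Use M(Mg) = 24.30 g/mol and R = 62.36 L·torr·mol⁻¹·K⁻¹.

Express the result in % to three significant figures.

87.8 %

P(H2) = 738 − 16.0 = 722.0 torr
n(H2) = PV/RT = (722.0 × 0.09650) / (62.36 × 291.75) = 0.003830 mol
n(Mg) = (1/1) × 0.003830 = 0.003830 mol
m(Mg) = 0.003830 × 24.30 = 0.09307 g
%Mg = 0.09307 / 0.106 × 100 = 87.80%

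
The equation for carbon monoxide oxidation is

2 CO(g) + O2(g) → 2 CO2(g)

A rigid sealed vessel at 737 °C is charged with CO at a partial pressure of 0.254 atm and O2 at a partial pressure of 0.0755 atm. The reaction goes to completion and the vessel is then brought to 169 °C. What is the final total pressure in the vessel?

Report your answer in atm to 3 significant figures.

Because the vessel is rigid and T is held at 737 °C, work the stoichiometry in partial pressures (P_i = n_iRT/V).
P(O2) required for 0.254 atm of CO = (1/2) × 0.254 = 0.1270 atm; available 0.0755 atm, so O2 is limiting.
P(CO) remaining = 0.254 − (2/1) × 0.0755 = 0.1030 atm
P(gaseous products) = (2)/1 × 0.0755 = 0.1510 atm
P_total at 737 °C = 0.1030 + 0.1510 = 0.2540 atm
Scaling to 169 °C: P = 0.2540 × 442.15/1010.15 = 0.1112 atm

0.111 atm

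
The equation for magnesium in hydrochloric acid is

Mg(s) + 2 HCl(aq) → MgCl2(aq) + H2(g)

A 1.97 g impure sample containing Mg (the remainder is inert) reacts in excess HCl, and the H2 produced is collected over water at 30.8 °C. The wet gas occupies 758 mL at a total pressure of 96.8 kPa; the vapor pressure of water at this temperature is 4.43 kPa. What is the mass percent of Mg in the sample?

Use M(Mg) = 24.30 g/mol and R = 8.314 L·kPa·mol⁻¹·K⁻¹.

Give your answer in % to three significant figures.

34.2 %

P(H2) = 96.8 − 4.43 = 92.37 kPa
n(H2) = PV/RT = (92.37 × 0.7580) / (8.314 × 303.95) = 0.02771 mol
n(Mg) = (1/1) × 0.02771 = 0.02771 mol
m(Mg) = 0.02771 × 24.30 = 0.6734 g
%Mg = 0.6734 / 1.97 × 100 = 34.18%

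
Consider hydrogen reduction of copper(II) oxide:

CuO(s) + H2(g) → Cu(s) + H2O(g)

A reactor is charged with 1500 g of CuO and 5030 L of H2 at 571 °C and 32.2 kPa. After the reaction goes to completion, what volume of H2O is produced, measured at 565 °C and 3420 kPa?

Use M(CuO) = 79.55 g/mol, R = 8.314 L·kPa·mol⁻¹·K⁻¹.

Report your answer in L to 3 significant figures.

38.4 L

n(CuO) = 1500 / 79.55 = 18.86 mol
n(H2) = PV/RT = (32.2 × 5030) / (8.314 × 844.15) = 23.08 mol
For 18.86 mol CuO, stoichiometry requires (1/1) × 18.86 = 18.86 mol H2; 23.08 mol is available, so CuO is limiting.
n(H2O) = (1/1) × 18.86 = 18.86 mol
V(H2O) = nRT/P = 18.86 × 8.314 × 838.15 / 3420 = 38.43 L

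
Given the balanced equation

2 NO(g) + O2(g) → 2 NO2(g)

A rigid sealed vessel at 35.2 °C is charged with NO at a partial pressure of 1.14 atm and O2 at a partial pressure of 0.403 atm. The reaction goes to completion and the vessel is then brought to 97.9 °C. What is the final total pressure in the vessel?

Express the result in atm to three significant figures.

At constant V, partial pressures at 35.2 °C are proportional to moles, so apply stoichiometry directly to pressures.
P(O2) required for 1.14 atm of NO = (1/2) × 1.14 = 0.5700 atm; available 0.403 atm, so O2 is limiting.
P(NO) remaining = 1.14 − (2/1) × 0.403 = 0.3340 atm
P(gaseous products) = (2)/1 × 0.403 = 0.8060 atm
P_total at 35.2 °C = 0.3340 + 0.8060 = 1.140 atm
Scaling to 97.9 °C: P = 1.140 × 371.05/308.35 = 1.372 atm

1.37 atm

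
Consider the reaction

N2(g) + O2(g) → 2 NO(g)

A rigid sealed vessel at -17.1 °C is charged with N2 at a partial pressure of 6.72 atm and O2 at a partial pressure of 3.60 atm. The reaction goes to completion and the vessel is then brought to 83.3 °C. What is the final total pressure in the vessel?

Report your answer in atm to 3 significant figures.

14.4 atm

At constant V, partial pressures at -17.1 °C are proportional to moles, so apply stoichiometry directly to pressures.
P(O2) required for 6.72 atm of N2 = (1/1) × 6.72 = 6.720 atm; available 3.60 atm, so O2 is limiting.
P(N2) remaining = 6.72 − (1/1) × 3.60 = 3.120 atm
P(gaseous products) = (2)/1 × 3.60 = 7.200 atm
P_total at -17.1 °C = 3.120 + 7.200 = 10.32 atm
Scaling to 83.3 °C: P = 10.32 × 356.45/256.05 = 14.37 atm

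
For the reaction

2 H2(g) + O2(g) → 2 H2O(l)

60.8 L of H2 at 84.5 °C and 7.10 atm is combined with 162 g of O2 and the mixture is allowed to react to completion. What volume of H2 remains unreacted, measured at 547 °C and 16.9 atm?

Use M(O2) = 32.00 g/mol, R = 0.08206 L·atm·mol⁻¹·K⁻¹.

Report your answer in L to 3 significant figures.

18.3 L

n(H2) = PV/RT = (7.10 × 60.8) / (0.08206 × 357.65) = 14.71 mol
n(O2) = 162 / 32.00 = 5.062 mol
For 14.71 mol H2, stoichiometry requires (1/2) × 14.71 = 7.355 mol O2; 5.062 mol is available, so O2 is limiting.
n(H2) consumed = (2/1) × 5.062 = 10.12 mol; remaining = 14.71 − 10.12 = 4.590 mol
V(H2) = nRT/P = 4.590 × 0.08206 × 820.15 / 16.9 = 18.28 L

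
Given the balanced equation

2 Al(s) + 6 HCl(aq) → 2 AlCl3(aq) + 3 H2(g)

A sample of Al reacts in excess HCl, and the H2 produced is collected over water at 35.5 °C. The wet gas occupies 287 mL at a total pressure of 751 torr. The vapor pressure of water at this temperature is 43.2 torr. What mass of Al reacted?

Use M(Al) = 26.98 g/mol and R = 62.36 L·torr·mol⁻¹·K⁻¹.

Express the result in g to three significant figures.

P(H2) = 751 − 43.2 = 707.8 torr
n(H2) = PV/RT = (707.8 × 0.2870) / (62.36 × 308.65) = 0.01055 mol
n(Al) = (2/3) × 0.01055 = 0.007033 mol
m(Al) = 0.007033 × 26.98 = 0.1898 g

0.190 g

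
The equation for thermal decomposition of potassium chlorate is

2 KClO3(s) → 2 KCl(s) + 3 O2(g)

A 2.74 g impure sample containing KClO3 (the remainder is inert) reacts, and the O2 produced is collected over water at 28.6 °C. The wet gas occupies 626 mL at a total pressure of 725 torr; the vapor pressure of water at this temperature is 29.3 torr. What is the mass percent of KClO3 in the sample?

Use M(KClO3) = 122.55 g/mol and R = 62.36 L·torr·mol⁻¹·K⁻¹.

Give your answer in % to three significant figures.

P(O2) = 725 − 29.3 = 695.7 torr
n(O2) = PV/RT = (695.7 × 0.6260) / (62.36 × 301.75) = 0.02314 mol
n(KClO3) = (2/3) × 0.02314 = 0.01543 mol
m(KClO3) = 0.01543 × 122.55 = 1.891 g
%KClO3 = 1.891 / 2.74 × 100 = 69.01%

69.0 %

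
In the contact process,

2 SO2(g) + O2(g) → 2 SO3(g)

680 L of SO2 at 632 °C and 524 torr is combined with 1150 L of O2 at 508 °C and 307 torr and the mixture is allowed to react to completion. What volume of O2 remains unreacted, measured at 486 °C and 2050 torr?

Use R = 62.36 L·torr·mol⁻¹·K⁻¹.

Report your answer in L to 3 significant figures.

n(SO2) = PV/RT = (524 × 680) / (62.36 × 905.15) = 6.313 mol
n(O2) = PV/RT = (307 × 1150) / (62.36 × 781.15) = 7.248 mol
For 6.313 mol SO2, stoichiometry requires (1/2) × 6.313 = 3.156 mol O2; 7.248 mol is available, so SO2 is limiting.
n(O2) consumed = (1/2) × 6.313 = 3.156 mol; remaining = 7.248 − 3.156 = 4.092 mol
V(O2) = nRT/P = 4.092 × 62.36 × 759.15 / 2050 = 94.50 L

94.5 L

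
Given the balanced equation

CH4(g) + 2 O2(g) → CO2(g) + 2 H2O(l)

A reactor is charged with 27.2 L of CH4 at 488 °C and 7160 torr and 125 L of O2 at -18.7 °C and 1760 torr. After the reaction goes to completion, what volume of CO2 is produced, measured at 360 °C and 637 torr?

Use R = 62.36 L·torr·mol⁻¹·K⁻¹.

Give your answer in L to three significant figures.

254 L

n(CH4) = PV/RT = (7160 × 27.2) / (62.36 × 761.15) = 4.103 mol
n(O2) = PV/RT = (1760 × 125) / (62.36 × 254.45) = 13.86 mol
For 4.103 mol CH4, stoichiometry requires (2/1) × 4.103 = 8.206 mol O2; 13.86 mol is available, so CH4 is limiting.
n(CO2) = (1/1) × 4.103 = 4.103 mol
V(CO2) = nRT/P = 4.103 × 62.36 × 633.15 / 637 = 254.3 L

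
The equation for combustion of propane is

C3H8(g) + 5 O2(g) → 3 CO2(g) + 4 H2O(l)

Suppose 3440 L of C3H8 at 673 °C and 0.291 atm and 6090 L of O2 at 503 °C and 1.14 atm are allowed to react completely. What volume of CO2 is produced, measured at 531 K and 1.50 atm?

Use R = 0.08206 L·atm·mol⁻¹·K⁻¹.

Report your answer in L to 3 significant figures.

n(C3H8) = PV/RT = (0.291 × 3440) / (0.08206 × 946.15) = 12.89 mol
n(O2) = PV/RT = (1.14 × 6090) / (0.08206 × 776.15) = 109.0 mol
For 12.89 mol C3H8, stoichiometry requires (5/1) × 12.89 = 64.45 mol O2; 109.0 mol is available, so C3H8 is limiting.
n(CO2) = (3/1) × 12.89 = 38.67 mol
V(CO2) = nRT/P = 38.67 × 0.08206 × 531 / 1.50 = 1123 L

1120 L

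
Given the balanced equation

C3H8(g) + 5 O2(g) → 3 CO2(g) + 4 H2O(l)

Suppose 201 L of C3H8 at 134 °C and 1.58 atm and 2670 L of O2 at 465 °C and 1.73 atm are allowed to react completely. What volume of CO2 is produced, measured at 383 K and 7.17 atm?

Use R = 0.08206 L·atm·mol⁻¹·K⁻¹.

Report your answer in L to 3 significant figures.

125 L

n(C3H8) = PV/RT = (1.58 × 201) / (0.08206 × 407.15) = 9.505 mol
n(O2) = PV/RT = (1.73 × 2670) / (0.08206 × 738.15) = 76.26 mol
For 9.505 mol C3H8, stoichiometry requires (5/1) × 9.505 = 47.53 mol O2; 76.26 mol is available, so C3H8 is limiting.
n(CO2) = (3/1) × 9.505 = 28.52 mol
V(CO2) = nRT/P = 28.52 × 0.08206 × 383 / 7.17 = 125.0 L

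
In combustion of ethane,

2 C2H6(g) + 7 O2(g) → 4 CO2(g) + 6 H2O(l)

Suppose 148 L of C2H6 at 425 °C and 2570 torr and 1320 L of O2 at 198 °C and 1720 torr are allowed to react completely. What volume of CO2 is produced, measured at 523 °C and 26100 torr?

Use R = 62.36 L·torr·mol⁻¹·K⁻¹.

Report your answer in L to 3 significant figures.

33.2 L

n(C2H6) = PV/RT = (2570 × 148) / (62.36 × 698.15) = 8.737 mol
n(O2) = PV/RT = (1720 × 1320) / (62.36 × 471.15) = 77.27 mol
For 8.737 mol C2H6, stoichiometry requires (7/2) × 8.737 = 30.58 mol O2; 77.27 mol is available, so C2H6 is limiting.
n(CO2) = (4/2) × 8.737 = 17.47 mol
V(CO2) = nRT/P = 17.47 × 62.36 × 796.15 / 26100 = 33.23 L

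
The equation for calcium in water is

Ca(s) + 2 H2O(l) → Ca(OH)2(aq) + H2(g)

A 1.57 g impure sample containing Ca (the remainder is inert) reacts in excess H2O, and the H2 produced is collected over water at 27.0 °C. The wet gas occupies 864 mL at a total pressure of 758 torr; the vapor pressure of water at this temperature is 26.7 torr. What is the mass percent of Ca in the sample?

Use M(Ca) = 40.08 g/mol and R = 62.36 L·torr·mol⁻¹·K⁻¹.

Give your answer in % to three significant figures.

P(H2) = 758 − 26.7 = 731.3 torr
n(H2) = PV/RT = (731.3 × 0.8640) / (62.36 × 300.15) = 0.03376 mol
n(Ca) = (1/1) × 0.03376 = 0.03376 mol
m(Ca) = 0.03376 × 40.08 = 1.353 g
%Ca = 1.353 / 1.57 × 100 = 86.18%

86.2 %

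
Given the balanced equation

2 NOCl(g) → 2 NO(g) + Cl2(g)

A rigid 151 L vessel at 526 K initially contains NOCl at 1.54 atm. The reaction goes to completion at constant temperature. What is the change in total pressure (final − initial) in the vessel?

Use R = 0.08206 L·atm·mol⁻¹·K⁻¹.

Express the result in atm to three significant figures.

Rigid vessel, constant T ⇒ P scales with total gas moles (2 → 3).
P_final = (3/2) × 1.54 = 2.310 atm; ΔP = 2.310 − 1.54 = 0.7700 atm

0.770 atm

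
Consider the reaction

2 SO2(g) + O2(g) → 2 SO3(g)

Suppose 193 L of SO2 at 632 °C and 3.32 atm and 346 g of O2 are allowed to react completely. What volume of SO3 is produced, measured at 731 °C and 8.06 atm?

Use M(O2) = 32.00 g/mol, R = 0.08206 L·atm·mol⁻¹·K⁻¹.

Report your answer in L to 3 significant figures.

88.2 L

n(SO2) = PV/RT = (3.32 × 193) / (0.08206 × 905.15) = 8.627 mol
n(O2) = 346 / 32.00 = 10.81 mol
For 8.627 mol SO2, stoichiometry requires (1/2) × 8.627 = 4.314 mol O2; 10.81 mol is available, so SO2 is limiting.
n(SO3) = (2/2) × 8.627 = 8.627 mol
V(SO3) = nRT/P = 8.627 × 0.08206 × 1004.15 / 8.06 = 88.20 L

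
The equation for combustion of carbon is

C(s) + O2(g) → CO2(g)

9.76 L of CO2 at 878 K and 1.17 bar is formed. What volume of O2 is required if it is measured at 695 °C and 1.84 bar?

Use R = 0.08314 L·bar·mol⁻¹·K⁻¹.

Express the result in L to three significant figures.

n(CO2) = PV/RT = (1.17 × 9.76) / (0.08314 × 878) = 0.1564 mol
n(O2) = (1/1) × 0.1564 = 0.1564 mol
V = nRT/P = 0.1564 × 0.08314 × 968.15 / 1.84 = 6.842 L

6.84 L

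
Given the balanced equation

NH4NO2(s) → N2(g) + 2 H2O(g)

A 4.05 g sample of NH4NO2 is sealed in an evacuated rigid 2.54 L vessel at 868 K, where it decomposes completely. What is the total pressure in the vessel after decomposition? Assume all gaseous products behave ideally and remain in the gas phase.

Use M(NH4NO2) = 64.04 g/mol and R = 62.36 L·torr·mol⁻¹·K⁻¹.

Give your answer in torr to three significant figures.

n(NH4NO2) = 4.05 / 64.04 = 0.06324 mol
n(gas produced) = (3/1) × 0.06324 = 0.1897 mol
P = nRT/V = 0.1897 × 62.36 × 868 / 2.54 = 4043 torr

4040 torr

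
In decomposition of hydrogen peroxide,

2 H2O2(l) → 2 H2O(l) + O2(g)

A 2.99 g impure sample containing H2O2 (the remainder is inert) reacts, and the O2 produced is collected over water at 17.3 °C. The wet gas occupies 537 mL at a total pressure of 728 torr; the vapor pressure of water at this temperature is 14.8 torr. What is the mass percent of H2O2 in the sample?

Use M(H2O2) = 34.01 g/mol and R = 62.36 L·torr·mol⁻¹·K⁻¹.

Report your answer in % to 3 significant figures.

P(O2) = 728 − 14.8 = 713.2 torr
n(O2) = PV/RT = (713.2 × 0.5370) / (62.36 × 290.45) = 0.02115 mol
n(H2O2) = (2/1) × 0.02115 = 0.04230 mol
m(H2O2) = 0.04230 × 34.01 = 1.439 g
%H2O2 = 1.439 / 2.99 × 100 = 48.13%

48.1 %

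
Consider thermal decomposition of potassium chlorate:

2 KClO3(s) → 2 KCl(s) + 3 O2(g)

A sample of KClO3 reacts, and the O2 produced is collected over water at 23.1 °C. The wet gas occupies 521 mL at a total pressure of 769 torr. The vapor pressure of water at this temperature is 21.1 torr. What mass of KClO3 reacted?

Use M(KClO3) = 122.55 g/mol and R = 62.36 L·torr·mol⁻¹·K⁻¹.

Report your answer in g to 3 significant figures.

P(O2) = 769 − 21.1 = 747.9 torr
n(O2) = PV/RT = (747.9 × 0.5210) / (62.36 × 296.25) = 0.02109 mol
n(KClO3) = (2/3) × 0.02109 = 0.01406 mol
m(KClO3) = 0.01406 × 122.55 = 1.723 g

1.72 g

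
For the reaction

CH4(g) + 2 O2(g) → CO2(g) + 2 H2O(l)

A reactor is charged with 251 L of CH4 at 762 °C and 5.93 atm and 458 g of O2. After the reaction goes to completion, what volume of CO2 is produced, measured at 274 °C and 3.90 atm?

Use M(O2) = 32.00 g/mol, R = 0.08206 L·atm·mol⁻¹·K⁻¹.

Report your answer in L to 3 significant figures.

n(CH4) = PV/RT = (5.93 × 251) / (0.08206 × 1035.15) = 17.52 mol
n(O2) = 458 / 32.00 = 14.31 mol
For 17.52 mol CH4, stoichiometry requires (2/1) × 17.52 = 35.04 mol O2; 14.31 mol is available, so O2 is limiting.
n(CO2) = (1/2) × 14.31 = 7.155 mol
V(CO2) = nRT/P = 7.155 × 0.08206 × 547.15 / 3.90 = 82.37 L

82.4 L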